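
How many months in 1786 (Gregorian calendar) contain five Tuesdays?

4

A month of length L has five Tuesdays iff its first Tuesday is on day ≤ L−28 (so day 1–3 in a 31-day month, 1–2 in a 30-day month, day 1 in a leap February).
Checking each month of 1786: Jan starts Sun (31d) ✓; Feb starts Wed (28d); Mar starts Wed (31d); Apr starts Sat (30d); May starts Mon (31d) ✓; Jun starts Thu (30d); Jul starts Sat (31d); Aug starts Tue (31d) ✓; Sep starts Fri (30d); Oct starts Sun (31d) ✓; Nov starts Wed (30d); Dec starts Fri (31d).
Five-Tuesday months: January, May, August, October → 4.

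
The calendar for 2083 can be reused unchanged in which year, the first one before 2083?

2077

Two years share a calendar iff Jan 1 falls on the same weekday and both are leap or both are common. 2083: Jan 1 is Friday, common year.
2082: Jan 1 Thursday, common
2081: Jan 1 Wednesday, common
2080: Jan 1 Monday, leap
2079: Jan 1 Sunday, common
2078: Jan 1 Saturday, common
2077: Jan 1 Friday, common
2077 matches on both conditions.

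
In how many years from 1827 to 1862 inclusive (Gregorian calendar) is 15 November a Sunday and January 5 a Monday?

4

Check each year's weekday for 15 November and January 5:
  1827: Thu/Fri  1828: Sat/Sat  1829: Sun/Mon ✓  1830: Mon/Tue  1831: Tue/Wed  1832: Thu/Thu  1833: Fri/Sat  1834: Sat/Sun  1835: Sun/Mon ✓  1836: Tue/Tue  1837: Wed/Thu  1838: Thu/Fri  1839: Fri/Sat  1840: Sun/Sun  …(8 more)…  1849: Thu/Fri  1850: Fri/Sat  1851: Sat/Sun  1852: Mon/Mon  1853: Tue/Wed  1854: Wed/Thu  1855: Thu/Fri  1856: Sat/Sat  1857: Sun/Mon ✓  1858: Mon/Tue  1859: Tue/Wed  1860: Thu/Thu  1861: Fri/Sat  1862: Sat/Sun
Both conditions hold in: 1829, 1835, 1846, 1857 — 4.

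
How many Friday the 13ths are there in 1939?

Check the 13th of each month of 1939: Jan 13: Fri, Feb 13: Mon, Mar 13: Mon, Apr 13: Thu, May 13: Sat, Jun 13: Tue, Jul 13: Thu, Aug 13: Sun, Sep 13: Wed, Oct 13: Fri, Nov 13: Mon, Dec 13: Wed.
Friday occurs in January, October — 2 months.

2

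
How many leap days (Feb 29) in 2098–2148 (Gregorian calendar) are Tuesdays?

1

Leap years in 2098–2148: 12 of them.
Feb 29 weekday advances by 5 (mod 7) from one leap year to the next four years later (or differs when a century non-leap intervenes).
Leap-day weekdays: 2104:Fri 2108:Wed 2112:Mon 2116:Sat 2120:Thu 2124:Tue✓ 2128:Sun 2132:Fri 2136:Wed 2140:Mon 2144:Sat 2148:Thu
Tuesday: 2124 → 1.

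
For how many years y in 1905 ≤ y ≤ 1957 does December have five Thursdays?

December has 31 days; it has five Thursdays when Thursday falls among the first (month-length − 28) days — i.e. when December 1 is one of Thursday/Wednesday/Tuesday.
December 1 by year: 1905:Fri 1906:Sat 1907:Sun 1908:Tue✓ 1909:Wed✓ 1910:Thu✓ 1911:Fri 1912:Sun 1913:Mon 1914:Tue✓ 1915:Wed✓ 1916:Fri 1917:Sat 1918:Sun 1919:Mon …(23 more)… 1943:Wed✓ 1944:Fri 1945:Sat 1946:Sun 1947:Mon 1948:Wed✓ 1949:Thu✓ 1950:Fri 1951:Sat 1952:Mon 1953:Tue✓ 1954:Wed✓ 1955:Thu✓ 1956:Sat 1957:Sun
Years with five Thursdays: 1908, 1909, 1910, 1914, 1915, 1920, 1921, 1925, 1926, 1927, 1931, 1932, 1936, 1937, 1938, 1942, 1943, 1948, 1949, 1953, 1954, 1955 → 22.

22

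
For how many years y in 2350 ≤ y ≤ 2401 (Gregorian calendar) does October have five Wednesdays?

October has 31 days; it has five Wednesdays when Wednesday falls among the first (month-length − 28) days — i.e. when October 1 is one of Wednesday/Tuesday/Monday.
October 1 by year: 2350:Sun 2351:Mon✓ 2352:Wed✓ 2353:Thu 2354:Fri 2355:Sat 2356:Mon✓ 2357:Tue✓ 2358:Wed✓ 2359:Thu 2360:Sat 2361:Sun 2362:Mon✓ 2363:Tue✓ 2364:Thu …(22 more)… 2387:Thu 2388:Sat 2389:Sun 2390:Mon✓ 2391:Tue✓ 2392:Thu 2393:Fri 2394:Sat 2395:Sun 2396:Tue✓ 2397:Wed✓ 2398:Thu 2399:Fri 2400:Sun 2401:Mon✓
Years with five Wednesdays: 2351, 2352, 2356, 2357, 2358, 2362, 2363, 2368, 2369, 2373, 2374, 2375, 2379, 2380, 2384, 2385, 2386, 2390, 2391, 2396, 2397, 2401 → 22.

22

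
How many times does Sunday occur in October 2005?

October 2005 has 31 days and begins on Saturday.
The first Sunday is October 2.
Sundays fall on 2, 9, 16, 23, 30 — that's 5.

5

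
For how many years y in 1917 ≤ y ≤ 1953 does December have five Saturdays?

December has 31 days; it has five Saturdays when Saturday falls among the first (month-length − 28) days — i.e. when December 1 is one of Saturday/Friday/Thursday.
December 1 by year: 1917:Sat✓ 1918:Sun 1919:Mon 1920:Wed 1921:Thu✓ 1922:Fri✓ 1923:Sat✓ 1924:Mon 1925:Tue 1926:Wed 1927:Thu✓ 1928:Sat✓ 1929:Sun 1930:Mon 1931:Tue …(7 more)… 1939:Fri✓ 1940:Sun 1941:Mon 1942:Tue 1943:Wed 1944:Fri✓ 1945:Sat✓ 1946:Sun 1947:Mon 1948:Wed 1949:Thu✓ 1950:Fri✓ 1951:Sat✓ 1952:Mon 1953:Tue
Years with five Saturdays: 1917, 1921, 1922, 1923, 1927, 1928, 1932, 1933, 1934, 1938, 1939, 1944, 1945, 1949, 1950, 1951 → 16.

16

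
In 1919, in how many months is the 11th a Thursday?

Check the 11th of each month of 1919: Jan 11: Sat, Feb 11: Tue, Mar 11: Tue, Apr 11: Fri, May 11: Sun, Jun 11: Wed, Jul 11: Fri, Aug 11: Mon, Sep 11: Thu, Oct 11: Sat, Nov 11: Tue, Dec 11: Thu.
Thursday occurs in September, December — 2 months.

2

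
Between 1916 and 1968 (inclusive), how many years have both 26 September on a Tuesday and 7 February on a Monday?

Check each year's weekday for 26 September and 7 February:
  1916: Tue/Mon ✓  1917: Wed/Wed  1918: Thu/Thu  1919: Fri/Fri  1920: Sun/Sat  1921: Mon/Mon  1922: Tue/Tue  1923: Wed/Wed  1924: Fri/Thu  1925: Sat/Sat  1926: Sun/Sun  1927: Mon/Mon  1928: Wed/Tue  1929: Thu/Thu  …(25 more)…  1955: Mon/Mon  1956: Wed/Tue  1957: Thu/Thu  1958: Fri/Fri  1959: Sat/Sat  1960: Mon/Sun  1961: Tue/Tue  1962: Wed/Wed  1963: Thu/Thu  1964: Sat/Fri  1965: Sun/Sun  1966: Mon/Mon  1967: Tue/Tue  1968: Thu/Wed
Both conditions hold in: 1916, 1944 — 2.

2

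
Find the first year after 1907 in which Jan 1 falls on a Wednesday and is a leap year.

1908

Jan 1 advances by 2 weekdays after a leap year and by 1 after a common year.
1907: Jan 1 is Tuesday.
1908: Wednesday (leap)
1908 begins on a Wednesday and is a leap year.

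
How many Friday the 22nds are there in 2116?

Check the 22nd of each month of 2116: Jan 22: Wed, Feb 22: Sat, Mar 22: Sun, Apr 22: Wed, May 22: Fri, Jun 22: Mon, Jul 22: Wed, Aug 22: Sat, Sep 22: Tue, Oct 22: Thu, Nov 22: Sun, Dec 22: Tue.
Friday occurs in May — 1 month.

1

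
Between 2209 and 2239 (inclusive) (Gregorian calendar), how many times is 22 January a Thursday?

4

Track 22 January's weekday year by year (advancing +1, or +2 across a Feb 29):
  2209: Sun  2210: Mon (+1)  2211: Tue (+1)  2212: Wed (+1)  2213: Fri (+2)
  2214: Sat (+1)  2215: Sun (+1)  2216: Mon (+1)  2217: Wed (+2)  2218: Thu (+1) ✓
  2219: Fri (+1)  2220: Sat (+1)  2221: Mon (+2)  2222: Tue (+1)  … (3 more years) …
  2226: Sun (+1)  2227: Mon (+1)  2228: Tue (+1)  2229: Thu (+2) ✓  2230: Fri (+1)
  2231: Sat (+1)  2232: Sun (+1)  2233: Tue (+2)  2234: Wed (+1)  2235: Thu (+1) ✓
  2236: Fri (+1)  2237: Sun (+2)  2238: Mon (+1)  2239: Tue (+1)
Thursday years: 2218, 2224, 2229, 2235 — 4 in total.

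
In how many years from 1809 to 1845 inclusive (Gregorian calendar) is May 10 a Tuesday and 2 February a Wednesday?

Check each year's weekday for May 10 and 2 February:
  1809: Wed/Thu  1810: Thu/Fri  1811: Fri/Sat  1812: Sun/Sun  1813: Mon/Tue  1814: Tue/Wed ✓  1815: Wed/Thu  1816: Fri/Fri  1817: Sat/Sun  1818: Sun/Mon  1819: Mon/Tue  1820: Wed/Wed  1821: Thu/Fri  1822: Fri/Sat  …(9 more)…  1832: Thu/Thu  1833: Fri/Sat  1834: Sat/Sun  1835: Sun/Mon  1836: Tue/Tue  1837: Wed/Thu  1838: Thu/Fri  1839: Fri/Sat  1840: Sun/Sun  1841: Mon/Tue  1842: Tue/Wed ✓  1843: Wed/Thu  1844: Fri/Fri  1845: Sat/Sun
Both conditions hold in: 1814, 1825, 1831, 1842 — 4.

4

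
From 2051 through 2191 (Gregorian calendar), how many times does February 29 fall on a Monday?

4

Leap years in 2051–2191: 34 of them.
Feb 29 weekday advances by 5 (mod 7) from one leap year to the next four years later (or differs when a century non-leap intervenes).
Leap-day weekdays: 2052:Thu 2056:Tue 2060:Sun 2064:Fri 2068:Wed 2072:Mon✓ 2076:Sat 2080:Thu 2084:Tue 2088:Sun 2092:Fri 2096:Wed 2104:Fri …(8 more)… 2140:Mon✓ 2144:Sat 2148:Thu 2152:Tue 2156:Sun 2160:Fri 2164:Wed 2168:Mon✓ 2172:Sat 2176:Thu 2180:Tue 2184:Sun 2188:Fri
Monday: 2072, 2112, 2140, 2168 → 4.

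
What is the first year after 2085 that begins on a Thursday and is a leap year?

2088

Jan 1 advances by 2 weekdays after a leap year and by 1 after a common year.
2085: Jan 1 is Monday.
2086: Tuesday
2087: Wednesday
2088: Thursday (leap)
2088 begins on a Thursday and is a leap year.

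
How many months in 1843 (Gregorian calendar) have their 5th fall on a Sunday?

3

Check the 5th of each month of 1843: Jan 5: Thu, Feb 5: Sun, Mar 5: Sun, Apr 5: Wed, May 5: Fri, Jun 5: Mon, Jul 5: Wed, Aug 5: Sat, Sep 5: Tue, Oct 5: Thu, Nov 5: Sun, Dec 5: Tue.
Sunday occurs in February, March, November — 3 months.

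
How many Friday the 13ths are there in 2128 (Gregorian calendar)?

2

Check the 13th of each month of 2128: Jan 13: Tue, Feb 13: Fri, Mar 13: Sat, Apr 13: Tue, May 13: Thu, Jun 13: Sun, Jul 13: Tue, Aug 13: Fri, Sep 13: Mon, Oct 13: Wed, Nov 13: Sat, Dec 13: Mon.
Friday occurs in February, August — 2 months.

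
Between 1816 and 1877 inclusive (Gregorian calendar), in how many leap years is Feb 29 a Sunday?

2

Leap years in 1816–1877: 16 of them.
Feb 29 weekday advances by 5 (mod 7) from one leap year to the next four years later (or differs when a century non-leap intervenes).
Leap-day weekdays: 1816:Thu 1820:Tue 1824:Sun✓ 1828:Fri 1832:Wed 1836:Mon 1840:Sat 1844:Thu 1848:Tue 1852:Sun✓ 1856:Fri 1860:Wed 1864:Mon 1868:Sat 1872:Thu 1876:Tue
Sunday: 1824, 1852 → 2.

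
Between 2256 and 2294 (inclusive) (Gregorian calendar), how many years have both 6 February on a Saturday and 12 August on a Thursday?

Check each year's weekday for 6 February and 12 August:
  2256: Wed/Tue  2257: Fri/Wed  2258: Sat/Thu ✓  2259: Sun/Fri  2260: Mon/Sun  2261: Wed/Mon  2262: Thu/Tue  2263: Fri/Wed  2264: Sat/Fri  2265: Mon/Sat  2266: Tue/Sun  2267: Wed/Mon  2268: Thu/Wed  2269: Sat/Thu ✓  …(11 more)…  2281: Sun/Fri  2282: Mon/Sat  2283: Tue/Sun  2284: Wed/Tue  2285: Fri/Wed  2286: Sat/Thu ✓  2287: Sun/Fri  2288: Mon/Sun  2289: Wed/Mon  2290: Thu/Tue  2291: Fri/Wed  2292: Sat/Fri  2293: Mon/Sat  2294: Tue/Sun
Both conditions hold in: 2258, 2269, 2275, 2286 — 4.

4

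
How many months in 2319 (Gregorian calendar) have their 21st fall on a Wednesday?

Check the 21st of each month of 2319: Jan 21: Tue, Feb 21: Fri, Mar 21: Fri, Apr 21: Mon, May 21: Wed, Jun 21: Sat, Jul 21: Mon, Aug 21: Thu, Sep 21: Sun, Oct 21: Tue, Nov 21: Fri, Dec 21: Sun.
Wednesday occurs in May — 1 month.

1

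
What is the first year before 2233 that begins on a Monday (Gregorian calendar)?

Jan 1 advances by 2 weekdays after a leap year and by 1 after a common year.
2233: Jan 1 is Tuesday.
2232: Sunday (leap)
2231: Saturday
2230: Friday
2229: Thursday
2228: Tuesday (leap)
2227: Monday
2227 begins on a Monday

2227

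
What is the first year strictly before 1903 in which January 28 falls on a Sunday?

1900

From one year to the next, a fixed date's weekday advances by 1, or by 2 when a Feb 29 lies between the two dates.
1903: January 28 is Wednesday.
1902: Tuesday (−1)
1901: Monday (−1)
1900: Sunday (−1)
January 28 falls on a Sunday in 1900.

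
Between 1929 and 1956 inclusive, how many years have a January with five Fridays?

12

January has 31 days; it has five Fridays when Friday falls among the first (month-length − 28) days — i.e. when January 1 is one of Friday/Thursday/Wednesday.
January 1 by year: 1929:Tue 1930:Wed✓ 1931:Thu✓ 1932:Fri✓ 1933:Sun 1934:Mon 1935:Tue 1936:Wed✓ 1937:Fri✓ 1938:Sat 1939:Sun 1940:Mon 1941:Wed✓ 1942:Thu✓ 1943:Fri✓ 1944:Sat 1945:Mon 1946:Tue 1947:Wed✓ 1948:Thu✓ 1949:Sat 1950:Sun 1951:Mon 1952:Tue 1953:Thu✓ 1954:Fri✓ 1955:Sat 1956:Sun
Years with five Fridays: 1930, 1931, 1932, 1936, 1937, 1941, 1942, 1943, 1947, 1948, 1953, 1954 → 12.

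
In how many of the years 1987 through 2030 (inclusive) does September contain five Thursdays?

September has 30 days; it has five Thursdays when Thursday falls among the first (month-length − 28) days — i.e. when September 1 is one of Thursday/Wednesday.
September 1 by year: 1987:Tue 1988:Thu✓ 1989:Fri 1990:Sat 1991:Sun 1992:Tue 1993:Wed✓ 1994:Thu✓ 1995:Fri 1996:Sun 1997:Mon 1998:Tue 1999:Wed✓ 2000:Fri 2001:Sat …(14 more)… 2016:Thu✓ 2017:Fri 2018:Sat 2019:Sun 2020:Tue 2021:Wed✓ 2022:Thu✓ 2023:Fri 2024:Sun 2025:Mon 2026:Tue 2027:Wed✓ 2028:Fri 2029:Sat 2030:Sun
Years with five Thursdays: 1988, 1993, 1994, 1999, 2004, 2005, 2010, 2011, 2016, 2021, 2022, 2027 → 12.

12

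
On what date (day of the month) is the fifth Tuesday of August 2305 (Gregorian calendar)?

29

August 1, 2305 is a Tuesday, so the first Tuesday is the 1st.
The fifth Tuesday is 1 + 28 = 29.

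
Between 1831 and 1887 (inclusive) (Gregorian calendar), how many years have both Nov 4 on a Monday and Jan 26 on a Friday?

Check each year's weekday for Nov 4 and Jan 26:
  1831: Fri/Wed  1832: Sun/Thu  1833: Mon/Sat  1834: Tue/Sun  1835: Wed/Mon  1836: Fri/Tue  1837: Sat/Thu  1838: Sun/Fri  1839: Mon/Sat  1840: Wed/Sun  1841: Thu/Tue  1842: Fri/Wed  1843: Sat/Thu  1844: Mon/Fri ✓  …(29 more)…  1874: Wed/Mon  1875: Thu/Tue  1876: Sat/Wed  1877: Sun/Fri  1878: Mon/Sat  1879: Tue/Sun  1880: Thu/Mon  1881: Fri/Wed  1882: Sat/Thu  1883: Sun/Fri  1884: Tue/Sat  1885: Wed/Mon  1886: Thu/Tue  1887: Fri/Wed
Both conditions hold in: 1844, 1872 — 2.

2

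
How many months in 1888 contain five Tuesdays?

A month of length L has five Tuesdays iff its first Tuesday is on day ≤ L−28 (so day 1–3 in a 31-day month, 1–2 in a 30-day month, day 1 in a leap February).
Checking each month of 1888: Jan starts Sun (31d) ✓; Feb starts Wed (29d); Mar starts Thu (31d); Apr starts Sun (30d); May starts Tue (31d) ✓; Jun starts Fri (30d); Jul starts Sun (31d) ✓; Aug starts Wed (31d); Sep starts Sat (30d); Oct starts Mon (31d) ✓; Nov starts Thu (30d); Dec starts Sat (31d).
Five-Tuesday months: January, May, July, October → 4.

4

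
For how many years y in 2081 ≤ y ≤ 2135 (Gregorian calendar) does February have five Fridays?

February has 28 days (29 in leap years); it has five Fridays when Friday falls among the first (month-length − 28) days — i.e. when February 1 is Friday in a leap year (never in a common year).
February 1 by year: 2081:Sat 2082:Sun 2083:Mon 2084:Tue 2085:Thu 2086:Fri 2087:Sat 2088:Sun 2089:Tue 2090:Wed 2091:Thu 2092:Fri✓ 2093:Sun 2094:Mon 2095:Tue …(25 more)… 2121:Sat 2122:Sun 2123:Mon 2124:Tue 2125:Thu 2126:Fri 2127:Sat 2128:Sun 2129:Tue 2130:Wed 2131:Thu 2132:Fri✓ 2133:Sun 2134:Mon 2135:Tue
Years with five Fridays: 2092, 2104, 2132 → 3.

3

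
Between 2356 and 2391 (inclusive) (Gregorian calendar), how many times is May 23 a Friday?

5

Track May 23's weekday year by year (advancing +1, or +2 across a Feb 29):
  2356: Wed  2357: Thu (+1)  2358: Fri (+1) ✓  2359: Sat (+1)  2360: Mon (+2)
  2361: Tue (+1)  2362: Wed (+1)  2363: Thu (+1)  2364: Sat (+2)  2365: Sun (+1)
  2366: Mon (+1)  2367: Tue (+1)  2368: Thu (+2)  2369: Fri (+1) ✓  … (8 more years) …
  2378: Tue (+1)  2379: Wed (+1)  2380: Fri (+2) ✓  2381: Sat (+1)  2382: Sun (+1)
  2383: Mon (+1)  2384: Wed (+2)  2385: Thu (+1)  2386: Fri (+1) ✓  2387: Sat (+1)
  2388: Mon (+2)  2389: Tue (+1)  2390: Wed (+1)  2391: Thu (+1)
Friday years: 2358, 2369, 2375, 2380, 2386 — 5 in total.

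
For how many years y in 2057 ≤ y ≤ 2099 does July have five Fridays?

July has 31 days; it has five Fridays when Friday falls among the first (month-length − 28) days — i.e. when July 1 is one of Friday/Thursday/Wednesday.
July 1 by year: 2057:Sun 2058:Mon 2059:Tue 2060:Thu✓ 2061:Fri✓ 2062:Sat 2063:Sun 2064:Tue 2065:Wed✓ 2066:Thu✓ 2067:Fri✓ 2068:Sun 2069:Mon 2070:Tue 2071:Wed✓ …(13 more)… 2085:Sun 2086:Mon 2087:Tue 2088:Thu✓ 2089:Fri✓ 2090:Sat 2091:Sun 2092:Tue 2093:Wed✓ 2094:Thu✓ 2095:Fri✓ 2096:Sun 2097:Mon 2098:Tue 2099:Wed✓
Years with five Fridays: 2060, 2061, 2065, 2066, 2067, 2071, 2072, 2076, 2077, 2078, 2082, 2083, 2088, 2089, 2093, 2094, 2095, 2099 → 18.

18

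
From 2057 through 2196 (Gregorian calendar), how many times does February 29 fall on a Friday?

Leap years in 2057–2196: 34 of them.
Feb 29 weekday advances by 5 (mod 7) from one leap year to the next four years later (or differs when a century non-leap intervenes).
Leap-day weekdays: 2060:Sun 2064:Fri✓ 2068:Wed 2072:Mon 2076:Sat 2080:Thu 2084:Tue 2088:Sun 2092:Fri✓ 2096:Wed 2104:Fri✓ 2108:Wed 2112:Mon …(8 more)… 2148:Thu 2152:Tue 2156:Sun 2160:Fri✓ 2164:Wed 2168:Mon 2172:Sat 2176:Thu 2180:Tue 2184:Sun 2188:Fri✓ 2192:Wed 2196:Mon
Friday: 2064, 2092, 2104, 2132, 2160, 2188 → 6.

6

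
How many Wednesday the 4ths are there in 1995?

Check the 4th of each month of 1995: Jan 4: Wed, Feb 4: Sat, Mar 4: Sat, Apr 4: Tue, May 4: Thu, Jun 4: Sun, Jul 4: Tue, Aug 4: Fri, Sep 4: Mon, Oct 4: Wed, Nov 4: Sat, Dec 4: Mon.
Wednesday occurs in January, October — 2 months.

2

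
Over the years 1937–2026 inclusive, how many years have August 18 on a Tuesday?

Track August 18's weekday year by year (advancing +1, or +2 across a Feb 29):
  1937: Wed  1938: Thu (+1)  1939: Fri (+1)  1940: Sun (+2)  1941: Mon (+1)
  1942: Tue (+1) ✓  1943: Wed (+1)  1944: Fri (+2)  1945: Sat (+1)  1946: Sun (+1)
  1947: Mon (+1)  1948: Wed (+2)  1949: Thu (+1)  1950: Fri (+1)  … (62 more years) …
  2013: Sun (+1)  2014: Mon (+1)  2015: Tue (+1) ✓  2016: Thu (+2)  2017: Fri (+1)
  2018: Sat (+1)  2019: Sun (+1)  2020: Tue (+2) ✓  2021: Wed (+1)  2022: Thu (+1)
  2023: Fri (+1)  2024: Sun (+2)  2025: Mon (+1)  2026: Tue (+1) ✓
Tuesday years: 1942, 1953, 1959, 1964, 1970, 1981, 1987, 1992, 1998, 2009, 2015, 2020, 2026 — 13 in total.

13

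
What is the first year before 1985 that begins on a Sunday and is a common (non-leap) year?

1978

Jan 1 advances by 2 weekdays after a leap year and by 1 after a common year.
1985: Jan 1 is Tuesday.
1984: Sunday (leap)
1983: Saturday
1982: Friday
1981: Thursday
1980: Tuesday (leap)
1979: Monday
1978: Sunday
1978 begins on a Sunday and is a common year.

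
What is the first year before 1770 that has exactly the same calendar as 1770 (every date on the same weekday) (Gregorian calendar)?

Two years share a calendar iff Jan 1 falls on the same weekday and both are leap or both are common. 1770: Jan 1 is Monday, common year.
1769: Jan 1 Sunday, common
1768: Jan 1 Friday, leap
1767: Jan 1 Thursday, common
1766: Jan 1 Wednesday, common
1765: Jan 1 Tuesday, common
1764: Jan 1 Sunday, leap
1763: Jan 1 Saturday, common
1762: Jan 1 Friday, common
1761: Jan 1 Thursday, common
1760: Jan 1 Tuesday, leap
1759: Jan 1 Monday, common
1759 matches on both conditions.

1759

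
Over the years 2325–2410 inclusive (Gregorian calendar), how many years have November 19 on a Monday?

12

Track November 19's weekday year by year (advancing +1, or +2 across a Feb 29):
  2325: Thu  2326: Fri (+1)  2327: Sat (+1)  2328: Mon (+2) ✓  2329: Tue (+1)
  2330: Wed (+1)  2331: Thu (+1)  2332: Sat (+2)  2333: Sun (+1)  2334: Mon (+1) ✓
  2335: Tue (+1)  2336: Thu (+2)  2337: Fri (+1)  2338: Sat (+1)  … (58 more years) …
  2397: Wed (+1)  2398: Thu (+1)  2399: Fri (+1)  2400: Sun (+2)  2401: Mon (+1) ✓
  2402: Tue (+1)  2403: Wed (+1)  2404: Fri (+2)  2405: Sat (+1)  2406: Sun (+1)
  2407: Mon (+1) ✓  2408: Wed (+2)  2409: Thu (+1)  2410: Fri (+1)
Monday years: 2328, 2334, 2345, 2351, 2356, 2362, 2373, 2379, 2384, 2390, 2401, 2407 — 12 in total.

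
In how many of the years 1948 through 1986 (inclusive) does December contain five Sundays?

December has 31 days; it has five Sundays when Sunday falls among the first (month-length − 28) days — i.e. when December 1 is one of Sunday/Saturday/Friday.
December 1 by year: 1948:Wed 1949:Thu 1950:Fri✓ 1951:Sat✓ 1952:Mon 1953:Tue 1954:Wed 1955:Thu 1956:Sat✓ 1957:Sun✓ 1958:Mon 1959:Tue 1960:Thu 1961:Fri✓ 1962:Sat✓ …(9 more)… 1972:Fri✓ 1973:Sat✓ 1974:Sun✓ 1975:Mon 1976:Wed 1977:Thu 1978:Fri✓ 1979:Sat✓ 1980:Mon 1981:Tue 1982:Wed 1983:Thu 1984:Sat✓ 1985:Sun✓ 1986:Mon
Years with five Sundays: 1950, 1951, 1956, 1957, 1961, 1962, 1963, 1967, 1968, 1972, 1973, 1974, 1978, 1979, 1984, 1985 → 16.

16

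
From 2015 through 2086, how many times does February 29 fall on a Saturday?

Leap years in 2015–2086: 18 of them.
Feb 29 weekday advances by 5 (mod 7) from one leap year to the next four years later (or differs when a century non-leap intervenes).
Leap-day weekdays: 2016:Mon 2020:Sat✓ 2024:Thu 2028:Tue 2032:Sun 2036:Fri 2040:Wed 2044:Mon 2048:Sat✓ 2052:Thu 2056:Tue 2060:Sun 2064:Fri 2068:Wed 2072:Mon 2076:Sat✓ 2080:Thu 2084:Tue
Saturday: 2020, 2048, 2076 → 3.

3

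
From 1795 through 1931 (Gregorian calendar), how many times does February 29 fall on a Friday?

Leap years in 1795–1931: 32 of them.
Feb 29 weekday advances by 5 (mod 7) from one leap year to the next four years later (or differs when a century non-leap intervenes).
Leap-day weekdays: 1796:Mon 1804:Wed 1808:Mon 1812:Sat 1816:Thu 1820:Tue 1824:Sun 1828:Fri✓ 1832:Wed 1836:Mon 1840:Sat 1844:Thu 1848:Tue …(6 more)… 1876:Tue 1880:Sun 1884:Fri✓ 1888:Wed 1892:Mon 1896:Sat 1904:Mon 1908:Sat 1912:Thu 1916:Tue 1920:Sun 1924:Fri✓ 1928:Wed
Friday: 1828, 1856, 1884, 1924 → 4.

4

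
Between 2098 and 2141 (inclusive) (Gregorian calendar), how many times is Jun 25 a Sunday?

Track Jun 25's weekday year by year (advancing +1, or +2 across a Feb 29):
  2098: Wed  2099: Thu (+1)  2100: Fri (+1)  2101: Sat (+1)  2102: Sun (+1) ✓
  2103: Mon (+1)  2104: Wed (+2)  2105: Thu (+1)  2106: Fri (+1)  2107: Sat (+1)
  2108: Mon (+2)  2109: Tue (+1)  2110: Wed (+1)  2111: Thu (+1)  … (16 more years) …
  2128: Fri (+2)  2129: Sat (+1)  2130: Sun (+1) ✓  2131: Mon (+1)  2132: Wed (+2)
  2133: Thu (+1)  2134: Fri (+1)  2135: Sat (+1)  2136: Mon (+2)  2137: Tue (+1)
  2138: Wed (+1)  2139: Thu (+1)  2140: Sat (+2)  2141: Sun (+1) ✓
Sunday years: 2102, 2113, 2119, 2124, 2130, 2141 — 6 in total.

6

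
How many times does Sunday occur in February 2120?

February 2120 has 29 days and begins on Thursday.
The first Sunday is February 4.
Sundays fall on 4, 11, 18, 25 — that's 4.

4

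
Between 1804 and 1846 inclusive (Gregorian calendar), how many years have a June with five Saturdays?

13

June has 30 days; it has five Saturdays when Saturday falls among the first (month-length − 28) days — i.e. when June 1 is one of Saturday/Friday.
June 1 by year: 1804:Fri✓ 1805:Sat✓ 1806:Sun 1807:Mon 1808:Wed 1809:Thu 1810:Fri✓ 1811:Sat✓ 1812:Mon 1813:Tue 1814:Wed 1815:Thu 1816:Sat✓ 1817:Sun 1818:Mon …(13 more)… 1832:Fri✓ 1833:Sat✓ 1834:Sun 1835:Mon 1836:Wed 1837:Thu 1838:Fri✓ 1839:Sat✓ 1840:Mon 1841:Tue 1842:Wed 1843:Thu 1844:Sat✓ 1845:Sun 1846:Mon
Years with five Saturdays: 1804, 1805, 1810, 1811, 1816, 1821, 1822, 1827, 1832, 1833, 1838, 1839, 1844 → 13.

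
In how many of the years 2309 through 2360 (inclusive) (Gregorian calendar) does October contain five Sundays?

October has 31 days; it has five Sundays when Sunday falls among the first (month-length − 28) days — i.e. when October 1 is one of Sunday/Saturday/Friday.
October 1 by year: 2309:Fri✓ 2310:Sat✓ 2311:Sun✓ 2312:Tue 2313:Wed 2314:Thu 2315:Fri✓ 2316:Sun✓ 2317:Mon 2318:Tue 2319:Wed 2320:Fri✓ 2321:Sat✓ 2322:Sun✓ 2323:Mon …(22 more)… 2346:Tue 2347:Wed 2348:Fri✓ 2349:Sat✓ 2350:Sun✓ 2351:Mon 2352:Wed 2353:Thu 2354:Fri✓ 2355:Sat✓ 2356:Mon 2357:Tue 2358:Wed 2359:Thu 2360:Sat✓
Years with five Sundays: 2309, 2310, 2311, 2315, 2316, 2320, 2321, 2322, 2326, 2327, 2332, 2333, 2337, 2338, 2339, 2343, 2344, 2348, 2349, 2350, 2354, 2355, 2360 → 23.

23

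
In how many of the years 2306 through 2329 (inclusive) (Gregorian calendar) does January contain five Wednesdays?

11

January has 31 days; it has five Wednesdays when Wednesday falls among the first (month-length − 28) days — i.e. when January 1 is one of Wednesday/Tuesday/Monday.
January 1 by year: 2306:Mon✓ 2307:Tue✓ 2308:Wed✓ 2309:Fri 2310:Sat 2311:Sun 2312:Mon✓ 2313:Wed✓ 2314:Thu 2315:Fri 2316:Sat 2317:Mon✓ 2318:Tue✓ 2319:Wed✓ 2320:Thu 2321:Sat 2322:Sun 2323:Mon✓ 2324:Tue✓ 2325:Thu 2326:Fri 2327:Sat 2328:Sun 2329:Tue✓
Years with five Wednesdays: 2306, 2307, 2308, 2312, 2313, 2317, 2318, 2319, 2323, 2324, 2329 → 11.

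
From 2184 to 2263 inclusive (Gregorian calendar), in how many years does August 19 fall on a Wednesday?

12

Track August 19's weekday year by year (advancing +1, or +2 across a Feb 29):
  2184: Thu  2185: Fri (+1)  2186: Sat (+1)  2187: Sun (+1)  2188: Tue (+2)
  2189: Wed (+1) ✓  2190: Thu (+1)  2191: Fri (+1)  2192: Sun (+2)  2193: Mon (+1)
  2194: Tue (+1)  2195: Wed (+1) ✓  2196: Fri (+2)  2197: Sat (+1)  … (52 more years) …
  2250: Mon (+1)  2251: Tue (+1)  2252: Thu (+2)  2253: Fri (+1)  2254: Sat (+1)
  2255: Sun (+1)  2256: Tue (+2)  2257: Wed (+1) ✓  2258: Thu (+1)  2259: Fri (+1)
  2260: Sun (+2)  2261: Mon (+1)  2262: Tue (+1)  2263: Wed (+1) ✓
Wednesday years: 2189, 2195, 2201, 2207, 2212, 2218, 2229, 2235, 2240, 2246, 2257, 2263 — 12 in total.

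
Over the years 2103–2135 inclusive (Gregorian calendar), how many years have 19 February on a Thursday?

5

Track 19 February's weekday year by year (advancing +1, or +2 across a Feb 29):
  2103: Mon  2104: Tue (+1)  2105: Thu (+2) ✓  2106: Fri (+1)  2107: Sat (+1)
  2108: Sun (+1)  2109: Tue (+2)  2110: Wed (+1)  2111: Thu (+1) ✓  2112: Fri (+1)
  2113: Sun (+2)  2114: Mon (+1)  2115: Tue (+1)  2116: Wed (+1)  … (5 more years) …
  2122: Thu (+1) ✓  2123: Fri (+1)  2124: Sat (+1)  2125: Mon (+2)  2126: Tue (+1)
  2127: Wed (+1)  2128: Thu (+1) ✓  2129: Sat (+2)  2130: Sun (+1)  2131: Mon (+1)
  2132: Tue (+1)  2133: Thu (+2) ✓  2134: Fri (+1)  2135: Sat (+1)
Thursday years: 2105, 2111, 2122, 2128, 2133 — 5 in total.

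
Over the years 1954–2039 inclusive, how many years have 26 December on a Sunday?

13

Track 26 December's weekday year by year (advancing +1, or +2 across a Feb 29):
  1954: Sun ✓  1955: Mon (+1)  1956: Wed (+2)  1957: Thu (+1)  1958: Fri (+1)
  1959: Sat (+1)  1960: Mon (+2)  1961: Tue (+1)  1962: Wed (+1)  1963: Thu (+1)
  1964: Sat (+2)  1965: Sun (+1) ✓  1966: Mon (+1)  1967: Tue (+1)  … (58 more years) …
  2026: Sat (+1)  2027: Sun (+1) ✓  2028: Tue (+2)  2029: Wed (+1)  2030: Thu (+1)
  2031: Fri (+1)  2032: Sun (+2) ✓  2033: Mon (+1)  2034: Tue (+1)  2035: Wed (+1)
  2036: Fri (+2)  2037: Sat (+1)  2038: Sun (+1) ✓  2039: Mon (+1)
Sunday years: 1954, 1965, 1971, 1976, 1982, 1993, 1999, 2004, 2010, 2021, 2027, 2032, 2038 — 13 in total.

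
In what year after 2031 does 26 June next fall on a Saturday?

From one year to the next, a fixed date's weekday advances by 1, or by 2 when a Feb 29 lies between the two dates.
2031: June 26 is Thursday.
2032: Saturday (+2)
26 June falls on a Saturday in 2032.

2032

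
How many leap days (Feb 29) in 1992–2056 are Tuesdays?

3

Leap years in 1992–2056: 17 of them.
Feb 29 weekday advances by 5 (mod 7) from one leap year to the next four years later (or differs when a century non-leap intervenes).
Leap-day weekdays: 1992:Sat 1996:Thu 2000:Tue✓ 2004:Sun 2008:Fri 2012:Wed 2016:Mon 2020:Sat 2024:Thu 2028:Tue✓ 2032:Sun 2036:Fri 2040:Wed 2044:Mon 2048:Sat 2052:Thu 2056:Tue✓
Tuesday: 2000, 2028, 2056 → 3.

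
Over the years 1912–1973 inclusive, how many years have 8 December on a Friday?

9

Track 8 December's weekday year by year (advancing +1, or +2 across a Feb 29):
  1912: Sun  1913: Mon (+1)  1914: Tue (+1)  1915: Wed (+1)  1916: Fri (+2) ✓
  1917: Sat (+1)  1918: Sun (+1)  1919: Mon (+1)  1920: Wed (+2)  1921: Thu (+1)
  1922: Fri (+1) ✓  1923: Sat (+1)  1924: Mon (+2)  1925: Tue (+1)  … (34 more years) …
  1960: Thu (+2)  1961: Fri (+1) ✓  1962: Sat (+1)  1963: Sun (+1)  1964: Tue (+2)
  1965: Wed (+1)  1966: Thu (+1)  1967: Fri (+1) ✓  1968: Sun (+2)  1969: Mon (+1)
  1970: Tue (+1)  1971: Wed (+1)  1972: Fri (+2) ✓  1973: Sat (+1)
Friday years: 1916, 1922, 1933, 1939, 1944, 1950, 1961, 1967, 1972 — 9 in total.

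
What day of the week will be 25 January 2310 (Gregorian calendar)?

January 1, 2310 is a Saturday.
January 25 is day 25 of the year, i.e. 24 days after Jan 1.
24 mod 7 = 3, so advance 3 weekdays from Saturday: Tuesday.

Tuesday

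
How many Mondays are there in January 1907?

4

January 1907 has 31 days and begins on Tuesday.
The first Monday is January 7.
Mondays fall on 7, 14, 21, 28 — that's 4.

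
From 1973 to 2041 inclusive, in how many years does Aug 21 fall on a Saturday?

10

Track Aug 21's weekday year by year (advancing +1, or +2 across a Feb 29):
  1973: Tue  1974: Wed (+1)  1975: Thu (+1)  1976: Sat (+2) ✓  1977: Sun (+1)
  1978: Mon (+1)  1979: Tue (+1)  1980: Thu (+2)  1981: Fri (+1)  1982: Sat (+1) ✓
  1983: Sun (+1)  1984: Tue (+2)  1985: Wed (+1)  1986: Thu (+1)  … (41 more years) …
  2028: Mon (+2)  2029: Tue (+1)  2030: Wed (+1)  2031: Thu (+1)  2032: Sat (+2) ✓
  2033: Sun (+1)  2034: Mon (+1)  2035: Tue (+1)  2036: Thu (+2)  2037: Fri (+1)
  2038: Sat (+1) ✓  2039: Sun (+1)  2040: Tue (+2)  2041: Wed (+1)
Saturday years: 1976, 1982, 1993, 1999, 2004, 2010, 2021, 2027, 2032, 2038 — 10 in total.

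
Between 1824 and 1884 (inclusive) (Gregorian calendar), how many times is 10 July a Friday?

Track 10 July's weekday year by year (advancing +1, or +2 across a Feb 29):
  1824: Sat  1825: Sun (+1)  1826: Mon (+1)  1827: Tue (+1)  1828: Thu (+2)
  1829: Fri (+1) ✓  1830: Sat (+1)  1831: Sun (+1)  1832: Tue (+2)  1833: Wed (+1)
  1834: Thu (+1)  1835: Fri (+1) ✓  1836: Sun (+2)  1837: Mon (+1)  … (33 more years) …
  1871: Mon (+1)  1872: Wed (+2)  1873: Thu (+1)  1874: Fri (+1) ✓  1875: Sat (+1)
  1876: Mon (+2)  1877: Tue (+1)  1878: Wed (+1)  1879: Thu (+1)  1880: Sat (+2)
  1881: Sun (+1)  1882: Mon (+1)  1883: Tue (+1)  1884: Thu (+2)
Friday years: 1829, 1835, 1840, 1846, 1857, 1863, 1868, 1874 — 8 in total.

8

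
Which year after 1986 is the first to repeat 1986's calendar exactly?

Two years share a calendar iff Jan 1 falls on the same weekday and both are leap or both are common. 1986: Jan 1 is Wednesday, common year.
1987: Jan 1 Thursday, common
1988: Jan 1 Friday, leap
1989: Jan 1 Sunday, common
1990: Jan 1 Monday, common
1991: Jan 1 Tuesday, common
1992: Jan 1 Wednesday, leap
1993: Jan 1 Friday, common
1994: Jan 1 Saturday, common
1995: Jan 1 Sunday, common
1996: Jan 1 Monday, leap
1997: Jan 1 Wednesday, common
1997 matches on both conditions.

1997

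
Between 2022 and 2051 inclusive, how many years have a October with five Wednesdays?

12

October has 31 days; it has five Wednesdays when Wednesday falls among the first (month-length − 28) days — i.e. when October 1 is one of Wednesday/Tuesday/Monday.
October 1 by year: 2022:Sat 2023:Sun 2024:Tue✓ 2025:Wed✓ 2026:Thu 2027:Fri 2028:Sun 2029:Mon✓ 2030:Tue✓ 2031:Wed✓ 2032:Fri 2033:Sat 2034:Sun 2035:Mon✓ 2036:Wed✓ 2037:Thu 2038:Fri 2039:Sat 2040:Mon✓ 2041:Tue✓ 2042:Wed✓ 2043:Thu 2044:Sat 2045:Sun 2046:Mon✓ 2047:Tue✓ 2048:Thu 2049:Fri 2050:Sat 2051:Sun
Years with five Wednesdays: 2024, 2025, 2029, 2030, 2031, 2035, 2036, 2040, 2041, 2042, 2046, 2047 → 12.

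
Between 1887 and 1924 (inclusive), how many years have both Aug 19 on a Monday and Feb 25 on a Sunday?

Check each year's weekday for Aug 19 and Feb 25:
  1887: Fri/Fri  1888: Sun/Sat  1889: Mon/Mon  1890: Tue/Tue  1891: Wed/Wed  1892: Fri/Thu  1893: Sat/Sat  1894: Sun/Sun  1895: Mon/Mon  1896: Wed/Tue  1897: Thu/Thu  1898: Fri/Fri  1899: Sat/Sat  1900: Sun/Sun  …(10 more)…  1911: Sat/Sat  1912: Mon/Sun ✓  1913: Tue/Tue  1914: Wed/Wed  1915: Thu/Thu  1916: Sat/Fri  1917: Sun/Sun  1918: Mon/Mon  1919: Tue/Tue  1920: Thu/Wed  1921: Fri/Fri  1922: Sat/Sat  1923: Sun/Sun  1924: Tue/Mon
Both conditions hold in: 1912 — 1.

1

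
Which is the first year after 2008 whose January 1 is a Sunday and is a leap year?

Jan 1 advances by 2 weekdays after a leap year and by 1 after a common year.
2008: Jan 1 is Tuesday (leap).
2009: Thursday
2010: Friday
2011: Saturday
2012: Sunday (leap)
2012 begins on a Sunday and is a leap year.

2012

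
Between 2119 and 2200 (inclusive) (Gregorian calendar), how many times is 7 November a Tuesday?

12

Track 7 November's weekday year by year (advancing +1, or +2 across a Feb 29):
  2119: Tue ✓  2120: Thu (+2)  2121: Fri (+1)  2122: Sat (+1)  2123: Sun (+1)
  2124: Tue (+2) ✓  2125: Wed (+1)  2126: Thu (+1)  2127: Fri (+1)  2128: Sun (+2)
  2129: Mon (+1)  2130: Tue (+1) ✓  2131: Wed (+1)  2132: Fri (+2)  … (54 more years) …
  2187: Wed (+1)  2188: Fri (+2)  2189: Sat (+1)  2190: Sun (+1)  2191: Mon (+1)
  2192: Wed (+2)  2193: Thu (+1)  2194: Fri (+1)  2195: Sat (+1)  2196: Mon (+2)
  2197: Tue (+1) ✓  2198: Wed (+1)  2199: Thu (+1)  2200: Fri (+1)
Tuesday years: 2119, 2124, 2130, 2141, 2147, 2152, 2158, 2169, 2175, 2180, 2186, 2197 — 12 in total.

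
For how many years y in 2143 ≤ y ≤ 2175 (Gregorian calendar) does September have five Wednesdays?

September has 30 days; it has five Wednesdays when Wednesday falls among the first (month-length − 28) days — i.e. when September 1 is one of Wednesday/Tuesday.
September 1 by year: 2143:Sun 2144:Tue✓ 2145:Wed✓ 2146:Thu 2147:Fri 2148:Sun 2149:Mon 2150:Tue✓ 2151:Wed✓ 2152:Fri 2153:Sat 2154:Sun 2155:Mon 2156:Wed✓ 2157:Thu …(3 more)… 2161:Tue✓ 2162:Wed✓ 2163:Thu 2164:Sat 2165:Sun 2166:Mon 2167:Tue✓ 2168:Thu 2169:Fri 2170:Sat 2171:Sun 2172:Tue✓ 2173:Wed✓ 2174:Thu 2175:Fri
Years with five Wednesdays: 2144, 2145, 2150, 2151, 2156, 2161, 2162, 2167, 2172, 2173 → 10.

10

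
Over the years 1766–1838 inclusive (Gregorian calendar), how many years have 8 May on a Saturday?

9

Track 8 May's weekday year by year (advancing +1, or +2 across a Feb 29):
  1766: Thu  1767: Fri (+1)  1768: Sun (+2)  1769: Mon (+1)  1770: Tue (+1)
  1771: Wed (+1)  1772: Fri (+2)  1773: Sat (+1) ✓  1774: Sun (+1)  1775: Mon (+1)
  1776: Wed (+2)  1777: Thu (+1)  1778: Fri (+1)  1779: Sat (+1) ✓  … (45 more years) …
  1825: Sun (+1)  1826: Mon (+1)  1827: Tue (+1)  1828: Thu (+2)  1829: Fri (+1)
  1830: Sat (+1) ✓  1831: Sun (+1)  1832: Tue (+2)  1833: Wed (+1)  1834: Thu (+1)
  1835: Fri (+1)  1836: Sun (+2)  1837: Mon (+1)  1838: Tue (+1)
Saturday years: 1773, 1779, 1784, 1790, 1802, 1813, 1819, 1824, 1830 — 9 in total.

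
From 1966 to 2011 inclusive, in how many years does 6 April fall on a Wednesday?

Track 6 April's weekday year by year (advancing +1, or +2 across a Feb 29):
  1966: Wed ✓  1967: Thu (+1)  1968: Sat (+2)  1969: Sun (+1)  1970: Mon (+1)
  1971: Tue (+1)  1972: Thu (+2)  1973: Fri (+1)  1974: Sat (+1)  1975: Sun (+1)
  1976: Tue (+2)  1977: Wed (+1) ✓  1978: Thu (+1)  1979: Fri (+1)  … (18 more years) …
  1998: Mon (+1)  1999: Tue (+1)  2000: Thu (+2)  2001: Fri (+1)  2002: Sat (+1)
  2003: Sun (+1)  2004: Tue (+2)  2005: Wed (+1) ✓  2006: Thu (+1)  2007: Fri (+1)
  2008: Sun (+2)  2009: Mon (+1)  2010: Tue (+1)  2011: Wed (+1) ✓
Wednesday years: 1966, 1977, 1983, 1988, 1994, 2005, 2011 — 7 in total.

7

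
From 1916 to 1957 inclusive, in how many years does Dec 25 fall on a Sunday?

Track Dec 25's weekday year by year (advancing +1, or +2 across a Feb 29):
  1916: Mon  1917: Tue (+1)  1918: Wed (+1)  1919: Thu (+1)  1920: Sat (+2)
  1921: Sun (+1) ✓  1922: Mon (+1)  1923: Tue (+1)  1924: Thu (+2)  1925: Fri (+1)
  1926: Sat (+1)  1927: Sun (+1) ✓  1928: Tue (+2)  1929: Wed (+1)  … (14 more years) …
  1944: Mon (+2)  1945: Tue (+1)  1946: Wed (+1)  1947: Thu (+1)  1948: Sat (+2)
  1949: Sun (+1) ✓  1950: Mon (+1)  1951: Tue (+1)  1952: Thu (+2)  1953: Fri (+1)
  1954: Sat (+1)  1955: Sun (+1) ✓  1956: Tue (+2)  1957: Wed (+1)
Sunday years: 1921, 1927, 1932, 1938, 1949, 1955 — 6 in total.

6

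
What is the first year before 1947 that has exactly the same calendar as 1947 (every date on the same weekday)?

1941

Two years share a calendar iff Jan 1 falls on the same weekday and both are leap or both are common. 1947: Jan 1 is Wednesday, common year.
1946: Jan 1 Tuesday, common
1945: Jan 1 Monday, common
1944: Jan 1 Saturday, leap
1943: Jan 1 Friday, common
1942: Jan 1 Thursday, common
1941: Jan 1 Wednesday, common
1941 matches on both conditions.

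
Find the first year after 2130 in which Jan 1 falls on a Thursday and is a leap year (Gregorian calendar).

2156

Jan 1 advances by 2 weekdays after a leap year and by 1 after a common year.
2130: Jan 1 is Sunday.
2131: Monday
2132: Tuesday (leap)
2133: Thursday
2134: Friday
2135: Saturday
2136: Sunday (leap)
2137: Tuesday
2138: Wednesday
2139: Thursday
2140: Friday (leap)
2141: Sunday
2142: Monday
2143: Tuesday
2144: Wednesday (leap)
2145: Friday
2146: Saturday
2147: Sunday
2148: Monday (leap)
2149: Wednesday
2150: Thursday
2151: Friday
2152: Saturday (leap)
2153: Monday
2154: Tuesday
2155: Wednesday
2156: Thursday (leap)
2156 begins on a Thursday and is a leap year.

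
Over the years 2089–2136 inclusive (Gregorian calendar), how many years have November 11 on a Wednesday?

7

Track November 11's weekday year by year (advancing +1, or +2 across a Feb 29):
  2089: Fri  2090: Sat (+1)  2091: Sun (+1)  2092: Tue (+2)  2093: Wed (+1) ✓
  2094: Thu (+1)  2095: Fri (+1)  2096: Sun (+2)  2097: Mon (+1)  2098: Tue (+1)
  2099: Wed (+1) ✓  2100: Thu (+1)  2101: Fri (+1)  2102: Sat (+1)  … (20 more years) …
  2123: Thu (+1)  2124: Sat (+2)  2125: Sun (+1)  2126: Mon (+1)  2127: Tue (+1)
  2128: Thu (+2)  2129: Fri (+1)  2130: Sat (+1)  2131: Sun (+1)  2132: Tue (+2)
  2133: Wed (+1) ✓  2134: Thu (+1)  2135: Fri (+1)  2136: Sun (+2)
Wednesday years: 2093, 2099, 2105, 2111, 2116, 2122, 2133 — 7 in total.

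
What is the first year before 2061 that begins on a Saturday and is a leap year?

Jan 1 advances by 2 weekdays after a leap year and by 1 after a common year.
2061: Jan 1 is Saturday.
2060: Thursday (leap)
2059: Wednesday
2058: Tuesday
2057: Monday
2056: Saturday (leap)
2056 begins on a Saturday and is a leap year.

2056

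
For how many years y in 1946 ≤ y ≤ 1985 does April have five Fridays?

April has 30 days; it has five Fridays when Friday falls among the first (month-length − 28) days — i.e. when April 1 is one of Friday/Thursday.
April 1 by year: 1946:Mon 1947:Tue 1948:Thu✓ 1949:Fri✓ 1950:Sat 1951:Sun 1952:Tue 1953:Wed 1954:Thu✓ 1955:Fri✓ 1956:Sun 1957:Mon 1958:Tue 1959:Wed 1960:Fri✓ …(10 more)… 1971:Thu✓ 1972:Sat 1973:Sun 1974:Mon 1975:Tue 1976:Thu✓ 1977:Fri✓ 1978:Sat 1979:Sun 1980:Tue 1981:Wed 1982:Thu✓ 1983:Fri✓ 1984:Sun 1985:Mon
Years with five Fridays: 1948, 1949, 1954, 1955, 1960, 1965, 1966, 1971, 1976, 1977, 1982, 1983 → 12.

12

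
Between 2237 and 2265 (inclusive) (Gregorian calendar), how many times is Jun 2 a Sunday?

4

Track Jun 2's weekday year by year (advancing +1, or +2 across a Feb 29):
  2237: Fri  2238: Sat (+1)  2239: Sun (+1) ✓  2240: Tue (+2)  2241: Wed (+1)
  2242: Thu (+1)  2243: Fri (+1)  2244: Sun (+2) ✓  2245: Mon (+1)  2246: Tue (+1)
  2247: Wed (+1)  2248: Fri (+2)  2249: Sat (+1)  2250: Sun (+1) ✓  2251: Mon (+1)
  2252: Wed (+2)  2253: Thu (+1)  2254: Fri (+1)  2255: Sat (+1)  2256: Mon (+2)
  2257: Tue (+1)  2258: Wed (+1)  2259: Thu (+1)  2260: Sat (+2)  2261: Sun (+1) ✓
  2262: Mon (+1)  2263: Tue (+1)  2264: Thu (+2)  2265: Fri (+1)
Sunday years: 2239, 2244, 2250, 2261 — 4 in total.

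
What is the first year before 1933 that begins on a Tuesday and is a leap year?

Jan 1 advances by 2 weekdays after a leap year and by 1 after a common year.
1933: Jan 1 is Sunday.
1932: Friday (leap)
1931: Thursday
1930: Wednesday
1929: Tuesday
1928: Sunday (leap)
1927: Saturday
1926: Friday
1925: Thursday
1924: Tuesday (leap)
1924 begins on a Tuesday and is a leap year.

1924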